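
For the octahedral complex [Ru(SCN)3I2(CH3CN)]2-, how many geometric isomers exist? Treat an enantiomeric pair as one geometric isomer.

3

In an octahedral complex each vertex has one trans partner and four cis neighbours.
Working through the distinct placements yields 3 geometric isomers: SCN mer, I cis; SCN mer, I trans; SCN fac, I cis.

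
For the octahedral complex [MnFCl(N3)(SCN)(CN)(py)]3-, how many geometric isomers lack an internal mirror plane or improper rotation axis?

The six octahedral sites form three mutually perpendicular trans pairs.
Exhaustive case analysis gives 15 geometric isomers.
Of these, 15 lack any improper symmetry element and so occur as enantiomeric pairs, giving 15 + 15 = 30 stereoisomers in total.

15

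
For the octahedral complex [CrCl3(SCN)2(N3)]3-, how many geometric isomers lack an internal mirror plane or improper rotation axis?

In an octahedral complex each vertex has one trans partner and four cis neighbours.
Working through the distinct placements yields 3 geometric isomers: Cl mer, SCN trans; Cl mer, SCN cis; Cl fac, SCN cis.
Each arrangement has an internal mirror plane or centre of symmetry, so none is chiral.

0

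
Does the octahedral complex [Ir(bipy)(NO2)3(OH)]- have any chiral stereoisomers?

Each bipy is bidentate and must span two cis positions.
There are 2 geometric isomers: NO2 mer; NO2 fac.
Each arrangement has an internal mirror plane or centre of symmetry, so none is chiral.

no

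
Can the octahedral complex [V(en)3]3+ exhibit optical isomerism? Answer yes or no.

Each en is bidentate and must span two cis positions.
Only one geometric arrangement is possible; it has no improper symmetry element, so it exists as a pair of enantiomers (2 stereoisomers).

yes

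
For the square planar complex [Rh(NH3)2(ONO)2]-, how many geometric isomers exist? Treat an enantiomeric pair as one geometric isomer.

In a square planar complex each vertex has one trans partner and two cis neighbours.
The distinct arrangements are (2 in all): NH3 cis; NH3 trans.

2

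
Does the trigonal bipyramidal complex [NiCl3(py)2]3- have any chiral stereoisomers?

no

In a trigonal bipyramid the two axial positions differ from the three equatorial ones.
The distinct arrangements are (3 in all): py both equatorial; py one axial, one equatorial; py both axial.
Each arrangement has an internal mirror plane or centre of symmetry, so none is chiral.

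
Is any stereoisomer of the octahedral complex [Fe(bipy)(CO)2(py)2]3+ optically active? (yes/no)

The six octahedral sites form three mutually perpendicular trans pairs.
Each bipy is bidentate and must span two cis positions.
Systematic placement gives 3 geometric isomers: CO trans, py cis; CO cis, py trans; CO cis, py cis (chiral).
One of these lacks any improper symmetry element and so occurs as an enantiomeric pair, giving 3 + 1 = 4 stereoisomers in total.

yes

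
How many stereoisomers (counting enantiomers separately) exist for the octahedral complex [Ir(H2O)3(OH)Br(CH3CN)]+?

The distinct arrangements are (4 in all): H2O mer (3 arrangements); H2O fac (chiral).
One of these lacks any improper symmetry element and so occurs as an enantiomeric pair, giving 4 + 1 = 5 stereoisomers in total.

5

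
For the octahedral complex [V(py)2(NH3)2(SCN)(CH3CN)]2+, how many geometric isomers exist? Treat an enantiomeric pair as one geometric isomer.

6

The six octahedral sites form three mutually perpendicular trans pairs.
The distinct arrangements are (6 in all): py trans, NH3 cis; py cis, NH3 cis (3 arrangements, 2 chiral); py trans, NH3 trans; py cis, NH3 trans.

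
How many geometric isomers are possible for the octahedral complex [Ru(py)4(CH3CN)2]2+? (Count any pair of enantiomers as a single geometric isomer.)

2

The six octahedral sites form three mutually perpendicular trans pairs.
Working through the distinct placements yields 2 geometric isomers: CH3CN trans; CH3CN cis.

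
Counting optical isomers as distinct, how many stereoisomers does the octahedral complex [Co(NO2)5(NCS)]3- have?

An octahedron has six vertices in three trans pairs; every non-trans pair is cis.
Only one geometric arrangement is possible.

1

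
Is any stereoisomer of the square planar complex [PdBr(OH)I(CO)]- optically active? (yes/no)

no

In a square planar complex each vertex has one trans partner and two cis neighbours.
Working through the distinct placements yields 3 geometric isomers: (Br/I trans, CO/OH trans); (Br/OH trans, CO/I trans); (Br/CO trans, I/OH trans).
Each arrangement has an internal mirror plane or centre of symmetry, so none is chiral.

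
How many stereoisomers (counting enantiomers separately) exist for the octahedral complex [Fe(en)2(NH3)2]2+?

In an octahedral complex each vertex has one trans partner and four cis neighbours.
Each en is bidentate and must span two cis positions.
Systematic placement gives 2 geometric isomers: NH3 trans; NH3 cis (chiral).
One of these lacks any improper symmetry element and so occurs as an enantiomeric pair, giving 2 + 1 = 3 stereoisomers in total.

3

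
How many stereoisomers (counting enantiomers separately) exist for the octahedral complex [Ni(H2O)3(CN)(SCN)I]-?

The distinct arrangements are (4 in all): H2O mer (3 arrangements); H2O fac (chiral).
One of these lacks any improper symmetry element and so occurs as an enantiomeric pair, giving 4 + 1 = 5 stereoisomers in total.

5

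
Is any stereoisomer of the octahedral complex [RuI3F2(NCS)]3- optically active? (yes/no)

no

The six octahedral sites form three mutually perpendicular trans pairs.
Systematic placement gives 3 geometric isomers: I mer, F trans; I fac, F cis; I mer, F cis.
Each arrangement has an internal mirror plane or centre of symmetry, so none is chiral.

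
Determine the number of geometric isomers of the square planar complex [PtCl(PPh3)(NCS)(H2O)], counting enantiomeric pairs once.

In a square planar complex each vertex has one trans partner and two cis neighbours.
Systematic placement gives 3 geometric isomers: (Cl/NCS trans, H2O/PPh3 trans); (Cl/PPh3 trans, H2O/NCS trans); (Cl/H2O trans, NCS/PPh3 trans).

3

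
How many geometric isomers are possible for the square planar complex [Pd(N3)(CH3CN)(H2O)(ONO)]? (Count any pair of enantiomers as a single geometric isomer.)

3

In a square planar complex each vertex has one trans partner and two cis neighbours.
Systematic placement gives 3 geometric isomers: (CH3CN/N3 trans, H2O/ONO trans); (CH3CN/ONO trans, H2O/N3 trans); (CH3CN/H2O trans, N3/ONO trans).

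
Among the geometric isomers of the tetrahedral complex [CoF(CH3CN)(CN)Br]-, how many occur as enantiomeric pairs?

1

All four vertices of a tetrahedron are equivalent and mutually adjacent, so cis/trans isomerism cannot arise.
Only one geometric arrangement is possible; it has no improper symmetry element, so it exists as a pair of enantiomers (2 stereoisomers).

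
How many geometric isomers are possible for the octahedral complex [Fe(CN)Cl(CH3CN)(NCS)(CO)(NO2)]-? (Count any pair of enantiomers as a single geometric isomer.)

15

Placing the ligands in turn and identifying arrangements related by rotation or reflection leaves 15 distinct geometric isomers.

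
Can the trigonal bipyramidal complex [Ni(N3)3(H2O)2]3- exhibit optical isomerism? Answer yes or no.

no

In a trigonal bipyramid the two axial positions differ from the three equatorial ones.
Working through the distinct placements yields 3 geometric isomers: H2O both axial; H2O one axial, one equatorial; H2O both equatorial.
Each arrangement has an internal mirror plane or centre of symmetry, so none is chiral.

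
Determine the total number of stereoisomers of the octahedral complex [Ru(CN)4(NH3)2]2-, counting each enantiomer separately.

2

The six octahedral sites form three mutually perpendicular trans pairs.
There are 2 geometric isomers: NH3 trans; NH3 cis.
Each arrangement has an internal mirror plane or centre of symmetry, so none is chiral.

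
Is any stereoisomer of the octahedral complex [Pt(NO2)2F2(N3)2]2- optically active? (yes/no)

yes

Working through the distinct placements yields 5 geometric isomers: NO2 trans, F trans, N3 trans; NO2 cis, F trans, N3 cis; NO2 trans, F cis, N3 cis; NO2 cis, F cis, N3 cis (chiral); NO2 cis, F cis, N3 trans.
One of these lacks any improper symmetry element and so occurs as an enantiomeric pair, giving 5 + 1 = 6 stereoisomers in total.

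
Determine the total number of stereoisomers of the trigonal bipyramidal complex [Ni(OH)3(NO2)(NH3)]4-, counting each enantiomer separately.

In a trigonal bipyramid the two axial positions differ from the three equatorial ones.
The distinct arrangements are (4 in all): NO2 axial, NH3 axial; NO2 equatorial, NH3 axial; NO2 axial, NH3 equatorial; NO2 equatorial, NH3 equatorial.
Each arrangement has an internal mirror plane or centre of symmetry, so none is chiral.

4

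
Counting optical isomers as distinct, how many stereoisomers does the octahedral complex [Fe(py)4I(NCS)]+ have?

In an octahedral complex each vertex has one trans partner and four cis neighbours.
Working through the distinct placements yields 2 geometric isomers: I and NCS mutually trans; I and NCS mutually cis.
Each arrangement has an internal mirror plane or centre of symmetry, so none is chiral.

2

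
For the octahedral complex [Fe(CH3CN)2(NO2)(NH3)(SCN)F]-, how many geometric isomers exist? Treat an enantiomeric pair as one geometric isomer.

9

In an octahedral complex each vertex has one trans partner and four cis neighbours.
Exhaustive case analysis gives 9 geometric isomers.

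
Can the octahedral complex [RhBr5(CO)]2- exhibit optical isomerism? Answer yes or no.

In an octahedral complex each vertex has one trans partner and four cis neighbours.
Only one geometric arrangement is possible.

no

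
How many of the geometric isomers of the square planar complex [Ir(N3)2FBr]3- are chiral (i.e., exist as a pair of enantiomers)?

In a square planar complex each vertex has one trans partner and two cis neighbours.
Systematic placement gives 2 geometric isomers: N3 cis; N3 trans.
Each arrangement has an internal mirror plane or centre of symmetry, so none is chiral.

0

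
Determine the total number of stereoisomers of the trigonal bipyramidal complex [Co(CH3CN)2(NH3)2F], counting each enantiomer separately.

In a trigonal bipyramid the two axial positions differ from the three equatorial ones.
Systematic enumeration (placing each ligand type in turn and discarding arrangements equivalent by rotation or reflection) gives 5 geometric isomers.
One of these lacks any improper symmetry element and so occurs as an enantiomeric pair, giving 5 + 1 = 6 stereoisomers in total.

6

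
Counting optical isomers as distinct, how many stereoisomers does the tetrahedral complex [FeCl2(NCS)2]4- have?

1

All four vertices of a tetrahedron are equivalent and mutually adjacent, so cis/trans isomerism cannot arise.
Only one geometric arrangement is possible.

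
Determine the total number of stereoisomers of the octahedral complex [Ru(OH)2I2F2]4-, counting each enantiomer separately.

6

The six octahedral sites form three mutually perpendicular trans pairs.
The distinct arrangements are (5 in all): OH trans, I trans, F trans; OH cis, I cis, F trans; OH trans, I cis, F cis; OH cis, I cis, F cis (chiral); OH cis, I trans, F cis.
One of these lacks any improper symmetry element and so occurs as an enantiomeric pair, giving 5 + 1 = 6 stereoisomers in total.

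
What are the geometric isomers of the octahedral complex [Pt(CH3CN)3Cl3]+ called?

fac and mer

Working through the distinct placements yields 2 geometric isomers: CH3CN mer; CH3CN fac.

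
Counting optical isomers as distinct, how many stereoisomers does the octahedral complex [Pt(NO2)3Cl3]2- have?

2

In an octahedral complex each vertex has one trans partner and four cis neighbours.
Working through the distinct placements yields 2 geometric isomers: NO2 mer; NO2 fac.
Each arrangement has an internal mirror plane or centre of symmetry, so none is chiral.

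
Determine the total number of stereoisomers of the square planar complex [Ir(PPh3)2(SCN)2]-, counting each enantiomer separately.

In a square planar complex each vertex has one trans partner and two cis neighbours.
Systematic placement gives 2 geometric isomers: PPh3 cis; PPh3 trans.
Each arrangement has an internal mirror plane or centre of symmetry, so none is chiral.

2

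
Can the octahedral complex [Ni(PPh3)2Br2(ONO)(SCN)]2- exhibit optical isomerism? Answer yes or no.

yes

Working through the distinct placements yields 6 geometric isomers: PPh3 cis, Br trans; PPh3 trans, Br trans; PPh3 cis, Br cis (3 arrangements, 2 chiral); PPh3 trans, Br cis.
Of these, 2 lack any improper symmetry element and so occur as enantiomeric pairs, giving 6 + 2 = 8 stereoisomers in total.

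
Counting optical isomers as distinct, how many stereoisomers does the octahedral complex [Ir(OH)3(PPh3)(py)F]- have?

5

An octahedron has six vertices in three trans pairs; every non-trans pair is cis.
The distinct arrangements are (4 in all): OH mer (3 arrangements); OH fac (chiral).
One of these lacks any improper symmetry element and so occurs as an enantiomeric pair, giving 4 + 1 = 5 stereoisomers in total.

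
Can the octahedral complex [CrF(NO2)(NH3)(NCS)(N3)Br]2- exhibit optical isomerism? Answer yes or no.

An octahedron has six vertices in three trans pairs; every non-trans pair is cis.
Placing the ligands in turn and identifying arrangements related by rotation or reflection leaves 15 distinct geometric isomers.
Of these, 15 lack any improper symmetry element and so occur as enantiomeric pairs, giving 15 + 15 = 30 stereoisomers in total.

yes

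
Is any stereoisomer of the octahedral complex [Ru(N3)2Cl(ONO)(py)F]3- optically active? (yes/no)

yes

The six octahedral sites form three mutually perpendicular trans pairs.
Exhaustive case analysis gives 9 geometric isomers.
Of these, 6 lack any improper symmetry element and so occur as enantiomeric pairs, giving 9 + 6 = 15 stereoisomers in total.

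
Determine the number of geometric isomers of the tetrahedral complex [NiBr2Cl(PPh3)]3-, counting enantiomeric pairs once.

In a tetrahedral complex all four positions are equivalent and every pair of ligands is adjacent — there is no cis/trans distinction.
Only one geometric arrangement is possible.

1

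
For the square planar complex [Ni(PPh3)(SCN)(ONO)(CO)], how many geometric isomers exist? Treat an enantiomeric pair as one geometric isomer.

3

In a square planar complex each vertex has one trans partner and two cis neighbours.
There are 3 geometric isomers: (CO/PPh3 trans, ONO/SCN trans); (CO/SCN trans, ONO/PPh3 trans); (CO/ONO trans, PPh3/SCN trans).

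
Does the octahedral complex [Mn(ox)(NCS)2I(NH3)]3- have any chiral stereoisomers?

yes

Each ox is bidentate and must span two cis positions.
Working through the distinct placements yields 4 geometric isomers: NCS cis (3 arrangements, 2 chiral); NCS trans.
Of these, 2 lack any improper symmetry element and so occur as enantiomeric pairs, giving 4 + 2 = 6 stereoisomers in total.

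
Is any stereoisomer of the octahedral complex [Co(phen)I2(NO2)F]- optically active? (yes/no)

The six octahedral sites form three mutually perpendicular trans pairs.
Each phen is bidentate and must span two cis positions.
There are 4 geometric isomers: I cis (3 arrangements, 2 chiral); I trans.
Of these, 2 lack any improper symmetry element and so occur as enantiomeric pairs, giving 4 + 2 = 6 stereoisomers in total.

yes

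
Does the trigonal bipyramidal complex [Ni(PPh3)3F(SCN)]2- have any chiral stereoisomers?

A trigonal bipyramid has two axial and three equatorial sites, which are chemically inequivalent.
The distinct arrangements are (4 in all): F axial, SCN equatorial; F axial, SCN axial; F equatorial, SCN equatorial; F equatorial, SCN axial.
Each arrangement has an internal mirror plane or centre of symmetry, so none is chiral.

no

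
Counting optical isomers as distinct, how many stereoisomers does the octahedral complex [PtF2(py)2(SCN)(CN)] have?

In an octahedral complex each vertex has one trans partner and four cis neighbours.
Systematic placement gives 6 geometric isomers: F cis, py trans; F cis, py cis (3 arrangements, 2 chiral); F trans, py trans; F trans, py cis.
Of these, 2 lack any improper symmetry element and so occur as enantiomeric pairs, giving 6 + 2 = 8 stereoisomers in total.

8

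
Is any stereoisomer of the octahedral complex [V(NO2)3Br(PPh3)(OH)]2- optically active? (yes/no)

yes

Systematic placement gives 4 geometric isomers: NO2 mer (3 arrangements); NO2 fac (chiral).
One of these lacks any improper symmetry element and so occurs as an enantiomeric pair, giving 4 + 1 = 5 stereoisomers in total.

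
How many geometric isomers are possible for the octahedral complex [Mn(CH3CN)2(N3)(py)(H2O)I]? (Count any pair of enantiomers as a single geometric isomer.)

The six octahedral sites form three mutually perpendicular trans pairs.
Exhaustive case analysis gives 9 geometric isomers.

9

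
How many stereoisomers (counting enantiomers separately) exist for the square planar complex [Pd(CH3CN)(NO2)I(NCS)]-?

3

In a square planar complex each vertex has one trans partner and two cis neighbours.
There are 3 geometric isomers: (CH3CN/NCS trans, I/NO2 trans); (CH3CN/NO2 trans, I/NCS trans); (CH3CN/I trans, NCS/NO2 trans).
Each arrangement has an internal mirror plane or centre of symmetry, so none is chiral.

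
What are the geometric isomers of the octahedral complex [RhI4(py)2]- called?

Working through the distinct placements yields 2 geometric isomers: py trans; py cis.

cis and trans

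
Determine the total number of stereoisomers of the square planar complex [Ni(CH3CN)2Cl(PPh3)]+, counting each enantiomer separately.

2

In a square planar complex each vertex has one trans partner and two cis neighbours.
The distinct arrangements are (2 in all): CH3CN cis; CH3CN trans.
Each arrangement has an internal mirror plane or centre of symmetry, so none is chiral.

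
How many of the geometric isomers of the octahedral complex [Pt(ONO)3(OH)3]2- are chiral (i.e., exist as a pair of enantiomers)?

0

In an octahedral complex each vertex has one trans partner and four cis neighbours.
Systematic placement gives 2 geometric isomers: ONO mer; ONO fac.
Each arrangement has an internal mirror plane or centre of symmetry, so none is chiral.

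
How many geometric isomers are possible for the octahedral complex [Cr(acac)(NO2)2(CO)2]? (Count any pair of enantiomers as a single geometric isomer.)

3

In an octahedral complex each vertex has one trans partner and four cis neighbours.
Each acac is bidentate and must span two cis positions.
Systematic placement gives 3 geometric isomers: NO2 cis, CO trans; NO2 cis, CO cis (chiral); NO2 trans, CO cis.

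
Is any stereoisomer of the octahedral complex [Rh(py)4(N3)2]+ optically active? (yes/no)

The distinct arrangements are (2 in all): N3 trans; N3 cis.
Each arrangement has an internal mirror plane or centre of symmetry, so none is chiral.

no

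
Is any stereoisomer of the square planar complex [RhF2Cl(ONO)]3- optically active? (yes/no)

Working through the distinct placements yields 2 geometric isomers: F cis; F trans.
Each arrangement has an internal mirror plane or centre of symmetry, so none is chiral.

no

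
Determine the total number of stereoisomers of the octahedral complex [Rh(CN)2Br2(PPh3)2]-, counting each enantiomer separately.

In an octahedral complex each vertex has one trans partner and four cis neighbours.
Systematic placement gives 5 geometric isomers: CN trans, Br trans, PPh3 trans; CN cis, Br trans, PPh3 cis; CN cis, Br cis, PPh3 trans; CN cis, Br cis, PPh3 cis (chiral); CN trans, Br cis, PPh3 cis.
One of these lacks any improper symmetry element and so occurs as an enantiomeric pair, giving 5 + 1 = 6 stereoisomers in total.

6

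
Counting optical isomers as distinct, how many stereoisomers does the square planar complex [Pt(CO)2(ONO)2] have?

2

A square has two trans pairs of vertices; adjacent vertices are cis.
The distinct arrangements are (2 in all): CO cis; CO trans.
Each arrangement has an internal mirror plane or centre of symmetry, so none is chiral.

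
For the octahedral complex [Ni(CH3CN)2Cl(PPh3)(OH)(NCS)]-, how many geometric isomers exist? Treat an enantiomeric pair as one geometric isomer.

9

Placing the ligands in turn and identifying arrangements related by rotation or reflection leaves 9 distinct geometric isomers.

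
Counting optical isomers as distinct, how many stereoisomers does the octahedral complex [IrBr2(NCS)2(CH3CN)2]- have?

6

Working through the distinct placements yields 5 geometric isomers: Br trans, NCS trans, CH3CN trans; Br trans, NCS cis, CH3CN cis; Br cis, NCS trans, CH3CN cis; Br cis, NCS cis, CH3CN cis (chiral); Br cis, NCS cis, CH3CN trans.
One of these lacks any improper symmetry element and so occurs as an enantiomeric pair, giving 5 + 1 = 6 stereoisomers in total.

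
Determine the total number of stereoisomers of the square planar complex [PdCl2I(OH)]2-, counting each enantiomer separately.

2

A square has two trans pairs of vertices; adjacent vertices are cis.
Working through the distinct placements yields 2 geometric isomers: Cl cis; Cl trans.
Each arrangement has an internal mirror plane or centre of symmetry, so none is chiral.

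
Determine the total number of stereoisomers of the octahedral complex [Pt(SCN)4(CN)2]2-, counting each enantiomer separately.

2

In an octahedral complex each vertex has one trans partner and four cis neighbours.
Systematic placement gives 2 geometric isomers: CN trans; CN cis.
Each arrangement has an internal mirror plane or centre of symmetry, so none is chiral.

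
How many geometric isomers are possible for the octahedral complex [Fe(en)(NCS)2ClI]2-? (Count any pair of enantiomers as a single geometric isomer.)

4

An octahedron has six vertices in three trans pairs; every non-trans pair is cis.
Each en is bidentate and must span two cis positions.
Systematic placement gives 4 geometric isomers: NCS cis (3 arrangements, 2 chiral); NCS trans.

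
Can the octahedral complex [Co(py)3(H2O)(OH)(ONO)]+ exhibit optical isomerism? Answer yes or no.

yes

The six octahedral sites form three mutually perpendicular trans pairs.
Systematic placement gives 4 geometric isomers: py mer (3 arrangements); py fac (chiral).
One of these lacks any improper symmetry element and so occurs as an enantiomeric pair, giving 4 + 1 = 5 stereoisomers in total.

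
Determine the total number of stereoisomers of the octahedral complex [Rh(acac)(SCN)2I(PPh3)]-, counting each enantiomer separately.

6

Each acac is bidentate and must span two cis positions.
There are 4 geometric isomers: SCN cis (3 arrangements, 2 chiral); SCN trans.
Of these, 2 lack any improper symmetry element and so occur as enantiomeric pairs, giving 4 + 2 = 6 stereoisomers in total.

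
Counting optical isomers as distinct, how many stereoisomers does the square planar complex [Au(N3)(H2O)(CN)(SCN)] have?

In a square planar complex each vertex has one trans partner and two cis neighbours.
Systematic placement gives 3 geometric isomers: (CN/N3 trans, H2O/SCN trans); (CN/SCN trans, H2O/N3 trans); (CN/H2O trans, N3/SCN trans).
Each arrangement has an internal mirror plane or centre of symmetry, so none is chiral.

3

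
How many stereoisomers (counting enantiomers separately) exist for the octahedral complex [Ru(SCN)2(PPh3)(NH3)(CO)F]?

Placing the ligands in turn and identifying arrangements related by rotation or reflection leaves 9 distinct geometric isomers.
Of these, 6 lack any improper symmetry element and so occur as enantiomeric pairs, giving 9 + 6 = 15 stereoisomers in total.

15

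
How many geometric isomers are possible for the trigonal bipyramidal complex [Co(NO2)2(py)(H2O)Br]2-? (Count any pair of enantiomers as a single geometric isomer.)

A trigonal bipyramid has two axial and three equatorial sites, which are chemically inequivalent.
Placing the ligands in turn and identifying arrangements related by rotation or reflection leaves 7 distinct geometric isomers.

7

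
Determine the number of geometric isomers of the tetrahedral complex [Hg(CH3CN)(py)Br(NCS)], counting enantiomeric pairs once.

1

All four vertices of a tetrahedron are equivalent and mutually adjacent, so cis/trans isomerism cannot arise.
Only one geometric arrangement is possible; it has no improper symmetry element, so it exists as a pair of enantiomers (2 stereoisomers).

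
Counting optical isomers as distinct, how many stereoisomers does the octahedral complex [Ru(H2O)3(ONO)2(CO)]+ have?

3

An octahedron has six vertices in three trans pairs; every non-trans pair is cis.
The distinct arrangements are (3 in all): H2O mer, ONO trans; H2O fac, ONO cis; H2O mer, ONO cis.
Each arrangement has an internal mirror plane or centre of symmetry, so none is chiral.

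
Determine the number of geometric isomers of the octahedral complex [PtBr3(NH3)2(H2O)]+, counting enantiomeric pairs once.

3

The six octahedral sites form three mutually perpendicular trans pairs.
There are 3 geometric isomers: Br mer, NH3 trans; Br mer, NH3 cis; Br fac, NH3 cis.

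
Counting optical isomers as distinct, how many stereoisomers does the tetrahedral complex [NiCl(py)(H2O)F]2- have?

In a tetrahedral complex all four positions are equivalent and every pair of ligands is adjacent — there is no cis/trans distinction.
Only one geometric arrangement is possible; it has no improper symmetry element, so it exists as a pair of enantiomers (2 stereoisomers).

2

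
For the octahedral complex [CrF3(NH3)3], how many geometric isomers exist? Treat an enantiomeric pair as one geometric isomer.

Working through the distinct placements yields 2 geometric isomers: F mer; F fac.

2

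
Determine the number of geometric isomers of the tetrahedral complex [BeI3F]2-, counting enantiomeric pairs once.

All four vertices of a tetrahedron are equivalent and mutually adjacent, so cis/trans isomerism cannot arise.
Only one geometric arrangement is possible.

1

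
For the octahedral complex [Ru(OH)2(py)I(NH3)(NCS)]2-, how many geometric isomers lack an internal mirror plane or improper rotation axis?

Placing the ligands in turn and identifying arrangements related by rotation or reflection leaves 9 distinct geometric isomers.
Of these, 6 lack any improper symmetry element and so occur as enantiomeric pairs, giving 9 + 6 = 15 stereoisomers in total.

6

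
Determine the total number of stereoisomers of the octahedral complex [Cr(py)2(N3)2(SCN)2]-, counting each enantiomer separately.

6

The six octahedral sites form three mutually perpendicular trans pairs.
Working through the distinct placements yields 5 geometric isomers: py trans, N3 trans, SCN trans; py cis, N3 trans, SCN cis; py trans, N3 cis, SCN cis; py cis, N3 cis, SCN cis (chiral); py cis, N3 cis, SCN trans.
One of these lacks any improper symmetry element and so occurs as an enantiomeric pair, giving 5 + 1 = 6 stereoisomers in total.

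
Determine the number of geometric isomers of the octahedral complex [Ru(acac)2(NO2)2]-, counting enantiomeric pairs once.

Each acac is bidentate and must span two cis positions.
Systematic placement gives 2 geometric isomers: NO2 trans; NO2 cis (chiral).

2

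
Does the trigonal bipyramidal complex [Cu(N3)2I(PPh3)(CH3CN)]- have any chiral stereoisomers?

yes

In a trigonal bipyramid the two axial positions differ from the three equatorial ones.
Systematic enumeration (placing each ligand type in turn and discarding arrangements equivalent by rotation or reflection) gives 7 geometric isomers.
Of these, 3 lack any improper symmetry element and so occur as enantiomeric pairs, giving 7 + 3 = 10 stereoisomers in total.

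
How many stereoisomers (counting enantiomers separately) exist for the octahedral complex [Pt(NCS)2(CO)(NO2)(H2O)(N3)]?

The six octahedral sites form three mutually perpendicular trans pairs.
Placing the ligands in turn and identifying arrangements related by rotation or reflection leaves 9 distinct geometric isomers.
Of these, 6 lack any improper symmetry element and so occur as enantiomeric pairs, giving 9 + 6 = 15 stereoisomers in total.

15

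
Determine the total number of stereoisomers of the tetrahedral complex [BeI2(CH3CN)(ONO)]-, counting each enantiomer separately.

Only one geometric arrangement is possible.

1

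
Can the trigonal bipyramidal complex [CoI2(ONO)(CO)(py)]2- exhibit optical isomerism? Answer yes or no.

In a trigonal bipyramid the two axial positions differ from the three equatorial ones.
Exhaustive case analysis gives 7 geometric isomers.
Of these, 3 lack any improper symmetry element and so occur as enantiomeric pairs, giving 7 + 3 = 10 stereoisomers in total.

yes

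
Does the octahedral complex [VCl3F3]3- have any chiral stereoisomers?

An octahedron has six vertices in three trans pairs; every non-trans pair is cis.
Systematic placement gives 2 geometric isomers: Cl mer; Cl fac.
Each arrangement has an internal mirror plane or centre of symmetry, so none is chiral.

no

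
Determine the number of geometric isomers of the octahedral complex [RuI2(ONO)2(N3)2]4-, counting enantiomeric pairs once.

5

In an octahedral complex each vertex has one trans partner and four cis neighbours.
Working through the distinct placements yields 5 geometric isomers: I trans, ONO trans, N3 trans; I trans, ONO cis, N3 cis; I cis, ONO trans, N3 cis; I cis, ONO cis, N3 cis (chiral); I cis, ONO cis, N3 trans.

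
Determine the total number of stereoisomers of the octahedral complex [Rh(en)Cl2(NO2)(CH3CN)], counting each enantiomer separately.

6

An octahedron has six vertices in three trans pairs; every non-trans pair is cis.
Each en is bidentate and must span two cis positions.
The distinct arrangements are (4 in all): Cl cis (3 arrangements, 2 chiral); Cl trans.
Of these, 2 lack any improper symmetry element and so occur as enantiomeric pairs, giving 4 + 2 = 6 stereoisomers in total.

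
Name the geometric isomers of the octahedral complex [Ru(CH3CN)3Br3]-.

In an octahedral complex each vertex has one trans partner and four cis neighbours.
Systematic placement gives 2 geometric isomers: CH3CN mer; CH3CN fac.

fac and mer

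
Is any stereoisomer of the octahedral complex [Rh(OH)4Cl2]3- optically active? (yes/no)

The six octahedral sites form three mutually perpendicular trans pairs.
The distinct arrangements are (2 in all): Cl trans; Cl cis.
Each arrangement has an internal mirror plane or centre of symmetry, so none is chiral.

no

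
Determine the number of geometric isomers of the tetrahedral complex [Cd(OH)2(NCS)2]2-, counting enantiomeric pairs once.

All four vertices of a tetrahedron are equivalent and mutually adjacent, so cis/trans isomerism cannot arise.
Only one geometric arrangement is possible.

1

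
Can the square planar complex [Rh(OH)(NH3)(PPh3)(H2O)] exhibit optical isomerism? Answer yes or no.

no

In a square planar complex each vertex has one trans partner and two cis neighbours.
There are 3 geometric isomers: (H2O/OH trans, NH3/PPh3 trans); (H2O/PPh3 trans, NH3/OH trans); (H2O/NH3 trans, OH/PPh3 trans).
Each arrangement has an internal mirror plane or centre of symmetry, so none is chiral.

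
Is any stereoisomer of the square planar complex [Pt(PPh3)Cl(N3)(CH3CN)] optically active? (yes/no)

no

A square has two trans pairs of vertices; adjacent vertices are cis.
Systematic placement gives 3 geometric isomers: (CH3CN/N3 trans, Cl/PPh3 trans); (CH3CN/PPh3 trans, Cl/N3 trans); (CH3CN/Cl trans, N3/PPh3 trans).
Each arrangement has an internal mirror plane or centre of symmetry, so none is chiral.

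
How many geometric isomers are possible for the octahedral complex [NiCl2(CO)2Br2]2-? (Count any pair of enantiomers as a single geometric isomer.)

5

The six octahedral sites form three mutually perpendicular trans pairs.
Working through the distinct placements yields 5 geometric isomers: Cl trans, CO trans, Br trans; Cl cis, CO cis, Br trans; Cl trans, CO cis, Br cis; Cl cis, CO cis, Br cis (chiral); Cl cis, CO trans, Br cis.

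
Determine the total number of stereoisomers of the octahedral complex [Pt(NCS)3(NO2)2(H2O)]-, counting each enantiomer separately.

3

The six octahedral sites form three mutually perpendicular trans pairs.
The distinct arrangements are (3 in all): NCS mer, NO2 trans; NCS fac, NO2 cis; NCS mer, NO2 cis.
Each arrangement has an internal mirror plane or centre of symmetry, so none is chiral.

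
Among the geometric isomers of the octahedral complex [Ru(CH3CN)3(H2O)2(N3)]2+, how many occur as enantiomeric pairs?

0

An octahedron has six vertices in three trans pairs; every non-trans pair is cis.
Working through the distinct placements yields 3 geometric isomers: CH3CN mer, H2O cis; CH3CN mer, H2O trans; CH3CN fac, H2O cis.
Each arrangement has an internal mirror plane or centre of symmetry, so none is chiral.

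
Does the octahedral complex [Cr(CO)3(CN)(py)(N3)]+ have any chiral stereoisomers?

The distinct arrangements are (4 in all): CO mer (3 arrangements); CO fac (chiral).
One of these lacks any improper symmetry element and so occurs as an enantiomeric pair, giving 4 + 1 = 5 stereoisomers in total.

yes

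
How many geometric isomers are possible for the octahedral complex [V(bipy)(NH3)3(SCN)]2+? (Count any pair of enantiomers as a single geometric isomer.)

2

An octahedron has six vertices in three trans pairs; every non-trans pair is cis.
Each bipy is bidentate and must span two cis positions.
The distinct arrangements are (2 in all): NH3 mer; NH3 fac.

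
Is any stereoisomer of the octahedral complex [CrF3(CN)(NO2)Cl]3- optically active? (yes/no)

In an octahedral complex each vertex has one trans partner and four cis neighbours.
There are 4 geometric isomers: F mer (3 arrangements); F fac (chiral).
One of these lacks any improper symmetry element and so occurs as an enantiomeric pair, giving 4 + 1 = 5 stereoisomers in total.

yes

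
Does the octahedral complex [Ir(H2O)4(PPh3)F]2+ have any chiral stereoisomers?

There are 2 geometric isomers: PPh3 and F mutually cis; PPh3 and F mutually trans.
Each arrangement has an internal mirror plane or centre of symmetry, so none is chiral.

no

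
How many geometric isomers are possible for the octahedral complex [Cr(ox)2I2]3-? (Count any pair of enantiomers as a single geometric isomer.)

2

An octahedron has six vertices in three trans pairs; every non-trans pair is cis.
Each ox is bidentate and must span two cis positions.
Working through the distinct placements yields 2 geometric isomers: I trans; I cis (chiral).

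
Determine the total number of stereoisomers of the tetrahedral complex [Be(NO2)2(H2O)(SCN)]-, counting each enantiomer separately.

All four vertices of a tetrahedron are equivalent and mutually adjacent, so cis/trans isomerism cannot arise.
Only one geometric arrangement is possible.

1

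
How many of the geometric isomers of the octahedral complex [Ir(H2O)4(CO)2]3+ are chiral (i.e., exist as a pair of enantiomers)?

0

The distinct arrangements are (2 in all): CO trans; CO cis.
Each arrangement has an internal mirror plane or centre of symmetry, so none is chiral.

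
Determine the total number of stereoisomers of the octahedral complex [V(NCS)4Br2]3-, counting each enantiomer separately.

2

There are 2 geometric isomers: Br trans; Br cis.
Each arrangement has an internal mirror plane or centre of symmetry, so none is chiral.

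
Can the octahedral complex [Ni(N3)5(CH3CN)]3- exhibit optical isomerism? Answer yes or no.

Only one geometric arrangement is possible.

no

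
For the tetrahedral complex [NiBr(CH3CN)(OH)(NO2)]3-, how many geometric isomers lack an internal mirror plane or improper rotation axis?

All four vertices of a tetrahedron are equivalent and mutually adjacent, so cis/trans isomerism cannot arise.
Only one geometric arrangement is possible; it has no improper symmetry element, so it exists as a pair of enantiomers (2 stereoisomers).

1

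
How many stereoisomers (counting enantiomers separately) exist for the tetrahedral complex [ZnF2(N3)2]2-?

1

All four vertices of a tetrahedron are equivalent and mutually adjacent, so cis/trans isomerism cannot arise.
Only one geometric arrangement is possible.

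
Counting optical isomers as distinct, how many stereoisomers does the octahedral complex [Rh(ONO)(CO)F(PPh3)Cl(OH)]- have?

An octahedron has six vertices in three trans pairs; every non-trans pair is cis.
Exhaustive case analysis gives 15 geometric isomers.
Of these, 15 lack any improper symmetry element and so occur as enantiomeric pairs, giving 15 + 15 = 30 stereoisomers in total.

30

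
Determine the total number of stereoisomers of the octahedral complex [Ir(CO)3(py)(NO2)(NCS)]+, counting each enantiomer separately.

5

Working through the distinct placements yields 4 geometric isomers: CO mer (3 arrangements); CO fac (chiral).
One of these lacks any improper symmetry element and so occurs as an enantiomeric pair, giving 4 + 1 = 5 stereoisomers in total.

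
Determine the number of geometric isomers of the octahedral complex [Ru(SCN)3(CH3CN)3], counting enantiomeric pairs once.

2

An octahedron has six vertices in three trans pairs; every non-trans pair is cis.
Working through the distinct placements yields 2 geometric isomers: SCN mer; SCN fac.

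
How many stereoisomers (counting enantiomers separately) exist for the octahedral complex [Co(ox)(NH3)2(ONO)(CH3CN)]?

6

An octahedron has six vertices in three trans pairs; every non-trans pair is cis.
Each ox is bidentate and must span two cis positions.
There are 4 geometric isomers: NH3 cis (3 arrangements, 2 chiral); NH3 trans.
Of these, 2 lack any improper symmetry element and so occur as enantiomeric pairs, giving 4 + 2 = 6 stereoisomers in total.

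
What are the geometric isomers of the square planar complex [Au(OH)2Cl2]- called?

cis and trans

Systematic placement gives 2 geometric isomers: OH cis; OH trans.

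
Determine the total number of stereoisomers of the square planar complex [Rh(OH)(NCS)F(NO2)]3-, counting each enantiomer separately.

3

Systematic placement gives 3 geometric isomers: (F/NO2 trans, NCS/OH trans); (F/OH trans, NCS/NO2 trans); (F/NCS trans, NO2/OH trans).
Each arrangement has an internal mirror plane or centre of symmetry, so none is chiral.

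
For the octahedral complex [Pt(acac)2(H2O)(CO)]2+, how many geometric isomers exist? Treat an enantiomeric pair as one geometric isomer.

2

An octahedron has six vertices in three trans pairs; every non-trans pair is cis.
Each acac is bidentate and must span two cis positions.
There are 2 geometric isomers: H2O and CO mutually trans; H2O and CO mutually cis (chiral).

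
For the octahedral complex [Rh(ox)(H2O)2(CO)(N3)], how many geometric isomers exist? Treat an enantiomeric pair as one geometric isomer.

An octahedron has six vertices in three trans pairs; every non-trans pair is cis.
Each ox is bidentate and must span two cis positions.
There are 4 geometric isomers: H2O cis (3 arrangements, 2 chiral); H2O trans.

4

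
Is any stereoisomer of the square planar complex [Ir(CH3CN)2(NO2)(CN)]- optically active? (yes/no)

no

In a square planar complex each vertex has one trans partner and two cis neighbours.
The distinct arrangements are (2 in all): CH3CN cis; CH3CN trans.
Each arrangement has an internal mirror plane or centre of symmetry, so none is chiral.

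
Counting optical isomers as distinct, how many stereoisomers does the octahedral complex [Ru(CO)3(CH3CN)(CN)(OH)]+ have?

An octahedron has six vertices in three trans pairs; every non-trans pair is cis.
The distinct arrangements are (4 in all): CO mer (3 arrangements); CO fac (chiral).
One of these lacks any improper symmetry element and so occurs as an enantiomeric pair, giving 4 + 1 = 5 stereoisomers in total.

5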